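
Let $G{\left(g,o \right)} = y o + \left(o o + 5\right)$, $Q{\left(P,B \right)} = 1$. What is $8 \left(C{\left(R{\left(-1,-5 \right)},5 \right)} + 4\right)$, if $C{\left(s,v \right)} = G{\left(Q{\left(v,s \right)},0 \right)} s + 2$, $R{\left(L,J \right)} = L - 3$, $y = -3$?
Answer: $-112$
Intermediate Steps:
$G{\left(g,o \right)} = 5 + o^{2} - 3 o$ ($G{\left(g,o \right)} = - 3 o + \left(o o + 5\right) = - 3 o + \left(o^{2} + 5\right) = - 3 o + \left(5 + o^{2}\right) = 5 + o^{2} - 3 o$)
$R{\left(L,J \right)} = -3 + L$
$C{\left(s,v \right)} = 2 + 5 s$ ($C{\left(s,v \right)} = \left(5 + 0^{2} - 0\right) s + 2 = \left(5 + 0 + 0\right) s + 2 = 5 s + 2 = 2 + 5 s$)
$8 \left(C{\left(R{\left(-1,-5 \right)},5 \right)} + 4\right) = 8 \left(\left(2 + 5 \left(-3 - 1\right)\right) + 4\right) = 8 \left(\left(2 + 5 \left(-4\right)\right) + 4\right) = 8 \left(\left(2 - 20\right) + 4\right) = 8 \left(-18 + 4\right) = 8 \left(-14\right) = -112$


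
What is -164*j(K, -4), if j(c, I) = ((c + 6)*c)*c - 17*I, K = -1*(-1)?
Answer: -12300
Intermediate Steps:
K = 1
j(c, I) = -17*I + c**2*(6 + c) (j(c, I) = ((6 + c)*c)*c - 17*I = (c*(6 + c))*c - 17*I = c**2*(6 + c) - 17*I = -17*I + c**2*(6 + c))
-164*j(K, -4) = -164*(1**3 - 17*(-4) + 6*1**2) = -164*(1 + 68 + 6*1) = -164*(1 + 68 + 6) = -164*75 = -12300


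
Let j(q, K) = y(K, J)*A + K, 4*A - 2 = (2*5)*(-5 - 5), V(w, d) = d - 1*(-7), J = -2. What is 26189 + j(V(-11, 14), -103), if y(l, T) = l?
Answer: 57219/2 ≈ 28610.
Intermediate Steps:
V(w, d) = 7 + d (V(w, d) = d + 7 = 7 + d)
A = -49/2 (A = ½ + ((2*5)*(-5 - 5))/4 = ½ + (10*(-10))/4 = ½ + (¼)*(-100) = ½ - 25 = -49/2 ≈ -24.500)
j(q, K) = -47*K/2 (j(q, K) = K*(-49/2) + K = -49*K/2 + K = -47*K/2)
26189 + j(V(-11, 14), -103) = 26189 - 47/2*(-103) = 26189 + 4841/2 = 57219/2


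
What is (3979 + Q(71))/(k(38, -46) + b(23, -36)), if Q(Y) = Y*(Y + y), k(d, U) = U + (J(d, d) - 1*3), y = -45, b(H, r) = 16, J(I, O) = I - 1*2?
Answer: 5825/3 ≈ 1941.7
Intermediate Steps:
J(I, O) = -2 + I (J(I, O) = I - 2 = -2 + I)
k(d, U) = -5 + U + d (k(d, U) = U + ((-2 + d) - 1*3) = U + ((-2 + d) - 3) = U + (-5 + d) = -5 + U + d)
Q(Y) = Y*(-45 + Y) (Q(Y) = Y*(Y - 45) = Y*(-45 + Y))
(3979 + Q(71))/(k(38, -46) + b(23, -36)) = (3979 + 71*(-45 + 71))/((-5 - 46 + 38) + 16) = (3979 + 71*26)/(-13 + 16) = (3979 + 1846)/3 = 5825*(⅓) = 5825/3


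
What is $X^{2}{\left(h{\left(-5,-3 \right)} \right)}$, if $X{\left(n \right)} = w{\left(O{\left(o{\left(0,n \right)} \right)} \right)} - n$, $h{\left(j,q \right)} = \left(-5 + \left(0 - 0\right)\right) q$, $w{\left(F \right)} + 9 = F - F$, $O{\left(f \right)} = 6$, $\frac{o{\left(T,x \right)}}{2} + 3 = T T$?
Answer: $576$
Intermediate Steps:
$o{\left(T,x \right)} = -6 + 2 T^{2}$ ($o{\left(T,x \right)} = -6 + 2 T T = -6 + 2 T^{2}$)
$w{\left(F \right)} = -9$ ($w{\left(F \right)} = -9 + \left(F - F\right) = -9 + 0 = -9$)
$h{\left(j,q \right)} = - 5 q$ ($h{\left(j,q \right)} = \left(-5 + \left(0 + 0\right)\right) q = \left(-5 + 0\right) q = - 5 q$)
$X{\left(n \right)} = -9 - n$
$X^{2}{\left(h{\left(-5,-3 \right)} \right)} = \left(-9 - \left(-5\right) \left(-3\right)\right)^{2} = \left(-9 - 15\right)^{2} = \left(-24\right)^{2} = 576$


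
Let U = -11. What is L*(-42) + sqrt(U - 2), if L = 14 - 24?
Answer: 420 + I*sqrt(13) ≈ 420.0 + 3.6056*I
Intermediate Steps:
L = -10
L*(-42) + sqrt(U - 2) = -10*(-42) + sqrt(-11 - 2) = 420 + sqrt(-13) = 420 + I*sqrt(13)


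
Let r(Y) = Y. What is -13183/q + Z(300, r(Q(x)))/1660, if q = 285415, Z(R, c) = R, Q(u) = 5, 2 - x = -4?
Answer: 3187036/23689445 ≈ 0.13453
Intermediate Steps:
x = 6 (x = 2 - 1*(-4) = 2 + 4 = 6)
-13183/q + Z(300, r(Q(x)))/1660 = -13183/285415 + 300/1660 = -13183*1/285415 + 300*(1/1660) = -13183/285415 + 15/83 = 3187036/23689445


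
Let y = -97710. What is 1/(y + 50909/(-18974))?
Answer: -18974/1854000449 ≈ -1.0234e-5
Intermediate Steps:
1/(y + 50909/(-18974)) = 1/(-97710 + 50909/(-18974)) = 1/(-97710 + 50909*(-1/18974)) = 1/(-97710 - 50909/18974) = 1/(-1854000449/18974) = -18974/1854000449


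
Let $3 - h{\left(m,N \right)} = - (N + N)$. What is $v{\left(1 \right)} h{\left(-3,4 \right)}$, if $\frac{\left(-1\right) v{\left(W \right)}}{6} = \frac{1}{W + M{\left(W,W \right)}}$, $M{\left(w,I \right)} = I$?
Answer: $-33$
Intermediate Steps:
$h{\left(m,N \right)} = 3 + 2 N$ ($h{\left(m,N \right)} = 3 - - (N + N) = 3 - - 2 N = 3 + 2 N$)
$v{\left(W \right)} = - \frac{3}{W}$ ($v{\left(W \right)} = - \frac{6}{W + W} = - \frac{6}{2 W} = - 6 \frac{1}{2 W} = - \frac{3}{W}$)
$v{\left(1 \right)} h{\left(-3,4 \right)} = - \frac{3}{1} \left(3 + 2 \cdot 4\right) = \left(-3\right) 1 \left(3 + 8\right) = \left(-3\right) 11 = -33$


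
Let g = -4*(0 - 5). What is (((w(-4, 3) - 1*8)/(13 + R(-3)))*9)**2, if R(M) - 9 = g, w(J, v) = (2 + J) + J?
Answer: 9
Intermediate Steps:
g = 20 (g = -4*(-5) = 20)
w(J, v) = 2 + 2*J
R(M) = 29 (R(M) = 9 + 20 = 29)
(((w(-4, 3) - 1*8)/(13 + R(-3)))*9)**2 = ((((2 + 2*(-4)) - 1*8)/(13 + 29))*9)**2 = ((((2 - 8) - 8)/42)*9)**2 = (((-6 - 8)*(1/42))*9)**2 = (-14*1/42*9)**2 = (-1/3*9)**2 = (-3)**2 = 9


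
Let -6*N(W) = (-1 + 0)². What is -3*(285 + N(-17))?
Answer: -1709/2 ≈ -854.50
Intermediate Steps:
N(W) = -⅙ (N(W) = -(-1 + 0)²/6 = -⅙*(-1)² = -⅙*1 = -⅙)
-3*(285 + N(-17)) = -3*(285 - ⅙) = -3*1709/6 = -1709/2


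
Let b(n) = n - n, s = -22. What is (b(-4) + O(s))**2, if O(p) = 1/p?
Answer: 1/484 ≈ 0.0020661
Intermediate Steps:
b(n) = 0
(b(-4) + O(s))**2 = (0 + 1/(-22))**2 = (0 - 1/22)**2 = (-1/22)**2 = 1/484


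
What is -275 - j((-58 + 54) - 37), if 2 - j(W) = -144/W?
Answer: -11213/41 ≈ -273.49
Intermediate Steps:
j(W) = 2 + 144/W (j(W) = 2 - (-144)/W = 2 + 144/W)
-275 - j((-58 + 54) - 37) = -275 - (2 + 144/((-58 + 54) - 37)) = -275 - (2 + 144/(-4 - 37)) = -275 - (2 + 144/(-41)) = -275 - (2 + 144*(-1/41)) = -275 - (2 - 144/41) = -275 - 1*(-62/41) = -275 + 62/41 = -11213/41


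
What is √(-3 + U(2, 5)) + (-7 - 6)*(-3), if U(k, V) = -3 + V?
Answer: 39 + I ≈ 39.0 + 1.0*I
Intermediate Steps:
√(-3 + U(2, 5)) + (-7 - 6)*(-3) = √(-3 + (-3 + 5)) + (-7 - 6)*(-3) = √(-3 + 2) - 13*(-3) = √(-1) + 39 = I + 39 = 39 + I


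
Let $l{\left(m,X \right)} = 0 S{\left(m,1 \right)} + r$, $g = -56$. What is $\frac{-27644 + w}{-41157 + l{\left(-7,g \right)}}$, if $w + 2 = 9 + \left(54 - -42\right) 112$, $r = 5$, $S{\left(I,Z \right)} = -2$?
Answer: $\frac{16885}{41152} \approx 0.41031$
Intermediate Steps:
$w = 10759$ ($w = -2 + \left(9 + \left(54 - -42\right) 112\right) = -2 + \left(9 + \left(54 + 42\right) 112\right) = -2 + \left(9 + 96 \cdot 112\right) = -2 + \left(9 + 10752\right) = -2 + 10761 = 10759$)
$l{\left(m,X \right)} = 5$ ($l{\left(m,X \right)} = 0 \left(-2\right) + 5 = 0 + 5 = 5$)
$\frac{-27644 + w}{-41157 + l{\left(-7,g \right)}} = \frac{-27644 + 10759}{-41157 + 5} = - \frac{16885}{-41152} = \left(-16885\right) \left(- \frac{1}{41152}\right) = \frac{16885}{41152}$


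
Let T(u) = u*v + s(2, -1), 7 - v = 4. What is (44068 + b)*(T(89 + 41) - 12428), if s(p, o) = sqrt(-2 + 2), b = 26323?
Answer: -847366858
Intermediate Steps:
v = 3 (v = 7 - 1*4 = 7 - 4 = 3)
s(p, o) = 0 (s(p, o) = sqrt(0) = 0)
T(u) = 3*u (T(u) = u*3 + 0 = 3*u + 0 = 3*u)
(44068 + b)*(T(89 + 41) - 12428) = (44068 + 26323)*(3*(89 + 41) - 12428) = 70391*(3*130 - 12428) = 70391*(390 - 12428) = 70391*(-12038) = -847366858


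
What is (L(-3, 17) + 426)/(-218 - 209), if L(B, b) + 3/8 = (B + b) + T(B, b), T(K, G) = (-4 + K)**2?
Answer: -3909/3416 ≈ -1.1443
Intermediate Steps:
L(B, b) = -3/8 + B + b + (-4 + B)**2 (L(B, b) = -3/8 + ((B + b) + (-4 + B)**2) = -3/8 + (B + b + (-4 + B)**2) = -3/8 + B + b + (-4 + B)**2)
(L(-3, 17) + 426)/(-218 - 209) = ((125/8 + 17 + (-3)**2 - 7*(-3)) + 426)/(-218 - 209) = ((125/8 + 17 + 9 + 21) + 426)/(-427) = (501/8 + 426)*(-1/427) = (3909/8)*(-1/427) = -3909/3416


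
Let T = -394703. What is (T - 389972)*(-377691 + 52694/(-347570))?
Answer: 10300751506083170/34757 ≈ 2.9636e+11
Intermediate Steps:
(T - 389972)*(-377691 + 52694/(-347570)) = (-394703 - 389972)*(-377691 + 52694/(-347570)) = -784675*(-377691 + 52694*(-1/347570)) = -784675*(-377691 - 26347/173785) = -784675*(-65637056782/173785) = 10300751506083170/34757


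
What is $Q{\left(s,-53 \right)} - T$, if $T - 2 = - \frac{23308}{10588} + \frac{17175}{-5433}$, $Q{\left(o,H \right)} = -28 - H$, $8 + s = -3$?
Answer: $\frac{135962263}{4793717} \approx 28.363$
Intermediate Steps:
$s = -11$ ($s = -8 - 3 = -11$)
$T = - \frac{16119338}{4793717}$ ($T = 2 + \left(- \frac{23308}{10588} + \frac{17175}{-5433}\right) = 2 + \left(\left(-23308\right) \frac{1}{10588} + 17175 \left(- \frac{1}{5433}\right)\right) = 2 - \frac{25706772}{4793717} = - \frac{16119338}{4793717} \approx -3.3626$)
$Q{\left(s,-53 \right)} - T = \left(-28 - -53\right) - - \frac{16119338}{4793717} = \left(-28 + 53\right) + \frac{16119338}{4793717} = 25 + \frac{16119338}{4793717} = \frac{135962263}{4793717}$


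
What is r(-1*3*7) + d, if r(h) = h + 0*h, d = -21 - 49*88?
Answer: -4354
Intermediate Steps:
d = -4333 (d = -21 - 4312 = -4333)
r(h) = h (r(h) = h + 0 = h)
r(-1*3*7) + d = -1*3*7 - 4333 = -3*7 - 4333 = -21 - 4333 = -4354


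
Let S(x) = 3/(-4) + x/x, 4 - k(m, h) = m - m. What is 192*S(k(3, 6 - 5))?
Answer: 48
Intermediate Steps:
k(m, h) = 4 (k(m, h) = 4 - (m - m) = 4 - 1*0 = 4 + 0 = 4)
S(x) = ¼ (S(x) = 3*(-¼) + 1 = -¾ + 1 = ¼)
192*S(k(3, 6 - 5)) = 192*(¼) = 48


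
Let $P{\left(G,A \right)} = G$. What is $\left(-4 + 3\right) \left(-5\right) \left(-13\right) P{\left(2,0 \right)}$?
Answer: $-130$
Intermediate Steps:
$\left(-4 + 3\right) \left(-5\right) \left(-13\right) P{\left(2,0 \right)} = \left(-4 + 3\right) \left(-5\right) \left(-13\right) 2 = \left(-1\right) \left(-5\right) \left(-13\right) 2 = 5 \left(-13\right) 2 = \left(-65\right) 2 = -130$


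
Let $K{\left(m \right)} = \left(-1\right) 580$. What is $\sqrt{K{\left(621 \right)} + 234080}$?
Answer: $10 \sqrt{2335} \approx 483.22$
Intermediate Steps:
$K{\left(m \right)} = -580$
$\sqrt{K{\left(621 \right)} + 234080} = \sqrt{-580 + 234080} = \sqrt{233500} = 10 \sqrt{2335}$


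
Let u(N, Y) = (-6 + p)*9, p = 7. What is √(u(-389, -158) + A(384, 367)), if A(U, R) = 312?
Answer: √321 ≈ 17.916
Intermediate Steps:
u(N, Y) = 9 (u(N, Y) = (-6 + 7)*9 = 1*9 = 9)
√(u(-389, -158) + A(384, 367)) = √(9 + 312) = √321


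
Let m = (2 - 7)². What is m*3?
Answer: 75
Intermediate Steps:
m = 25 (m = (-5)² = 25)
m*3 = 25*3 = 75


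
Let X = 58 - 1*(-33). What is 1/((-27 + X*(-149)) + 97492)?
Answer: 1/83906 ≈ 1.1918e-5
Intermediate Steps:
X = 91 (X = 58 + 33 = 91)
1/((-27 + X*(-149)) + 97492) = 1/((-27 + 91*(-149)) + 97492) = 1/((-27 - 13559) + 97492) = 1/(-13586 + 97492) = 1/83906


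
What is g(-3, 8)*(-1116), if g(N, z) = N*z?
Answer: 26784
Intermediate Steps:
g(-3, 8)*(-1116) = -3*8*(-1116) = -24*(-1116) = 26784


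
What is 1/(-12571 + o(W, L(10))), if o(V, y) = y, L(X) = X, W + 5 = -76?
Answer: -1/12561 ≈ -7.9612e-5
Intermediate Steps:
W = -81 (W = -5 - 76 = -81)
1/(-12571 + o(W, L(10))) = 1/(-12571 + 10) = 1/(-12561) = -1/12561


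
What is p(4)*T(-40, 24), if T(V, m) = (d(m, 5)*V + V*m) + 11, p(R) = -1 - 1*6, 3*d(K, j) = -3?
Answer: 6363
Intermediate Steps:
d(K, j) = -1 (d(K, j) = (⅓)*(-3) = -1)
p(R) = -7 (p(R) = -1 - 6 = -7)
T(V, m) = 11 - V + V*m (T(V, m) = (-V + V*m) + 11 = 11 - V + V*m)
p(4)*T(-40, 24) = -7*(11 - 1*(-40) - 40*24) = -7*(11 + 40 - 960) = -7*(-909) = 6363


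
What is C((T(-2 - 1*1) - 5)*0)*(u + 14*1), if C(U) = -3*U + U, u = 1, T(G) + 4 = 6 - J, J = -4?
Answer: 0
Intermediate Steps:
T(G) = 6 (T(G) = -4 + (6 - 1*(-4)) = -4 + (6 + 4) = -4 + 10 = 6)
C(U) = -2*U
C((T(-2 - 1*1) - 5)*0)*(u + 14*1) = (-2*(6 - 5)*0)*(1 + 14*1) = (-2*0)*(1 + 14) = -2*0*15 = 0*15 = 0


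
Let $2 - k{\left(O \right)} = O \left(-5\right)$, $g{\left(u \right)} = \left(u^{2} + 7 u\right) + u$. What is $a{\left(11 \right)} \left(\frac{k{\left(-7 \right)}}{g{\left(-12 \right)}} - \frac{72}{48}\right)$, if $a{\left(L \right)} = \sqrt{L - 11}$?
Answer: $0$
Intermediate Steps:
$g{\left(u \right)} = u^{2} + 8 u$
$k{\left(O \right)} = 2 + 5 O$ ($k{\left(O \right)} = 2 - O \left(-5\right) = 2 - - 5 O = 2 + 5 O$)
$a{\left(L \right)} = \sqrt{-11 + L}$
$a{\left(11 \right)} \left(\frac{k{\left(-7 \right)}}{g{\left(-12 \right)}} - \frac{72}{48}\right) = \sqrt{-11 + 11} \left(\frac{2 + 5 \left(-7\right)}{\left(-12\right) \left(8 - 12\right)} - \frac{72}{48}\right) = \sqrt{0} \left(\frac{2 - 35}{\left(-12\right) \left(-4\right)} - \frac{3}{2}\right) = 0 \left(- \frac{33}{48} - \frac{3}{2}\right) = 0 \left(\left(-33\right) \frac{1}{48} - \frac{3}{2}\right) = 0 \left(- \frac{11}{16} - \frac{3}{2}\right) = 0 \left(- \frac{35}{16}\right) = 0$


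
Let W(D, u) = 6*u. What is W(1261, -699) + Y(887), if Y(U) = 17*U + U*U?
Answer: 797654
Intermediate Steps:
Y(U) = U**2 + 17*U (Y(U) = 17*U + U**2 = U**2 + 17*U)
W(1261, -699) + Y(887) = 6*(-699) + 887*(17 + 887) = -4194 + 887*904 = -4194 + 801848 = 797654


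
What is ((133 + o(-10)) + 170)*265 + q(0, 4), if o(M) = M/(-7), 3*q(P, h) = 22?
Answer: 1694299/21 ≈ 80681.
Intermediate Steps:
q(P, h) = 22/3 (q(P, h) = (⅓)*22 = 22/3)
o(M) = -M/7 (o(M) = M*(-⅐) = -M/7)
((133 + o(-10)) + 170)*265 + q(0, 4) = ((133 - ⅐*(-10)) + 170)*265 + 22/3 = ((133 + 10/7) + 170)*265 + 22/3 = (941/7 + 170)*265 + 22/3 = (2131/7)*265 + 22/3 = 564715/7 + 22/3 = 1694299/21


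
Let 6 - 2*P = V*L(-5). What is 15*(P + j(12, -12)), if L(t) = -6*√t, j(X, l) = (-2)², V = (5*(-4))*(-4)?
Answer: 105 + 3600*I*√5 ≈ 105.0 + 8049.8*I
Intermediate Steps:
V = 80 (V = -20*(-4) = 80)
j(X, l) = 4
P = 3 + 240*I*√5 (P = 3 - 40*(-6*I*√5) = 3 - (-240)*I*√5 = 3 + 240*I*√5 ≈ 3.0 + 536.66*I)
15*(P + j(12, -12)) = 15*((3 + 240*I*√5) + 4) = 15*(7 + 240*I*√5) = 105 + 3600*I*√5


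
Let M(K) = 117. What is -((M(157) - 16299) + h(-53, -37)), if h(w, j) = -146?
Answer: 16328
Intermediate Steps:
-((M(157) - 16299) + h(-53, -37)) = -((117 - 16299) - 146) = -(-16182 - 146) = -1*(-16328) = 16328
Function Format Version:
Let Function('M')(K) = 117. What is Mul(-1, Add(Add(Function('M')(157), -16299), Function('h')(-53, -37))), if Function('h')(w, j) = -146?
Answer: 16328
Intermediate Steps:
Mul(-1, Add(Add(Function('M')(157), -16299), Function('h')(-53, -37))) = Mul(-1, Add(Add(117, -16299), -146)) = Mul(-1, Add(-16182, -146)) = Mul(-1, -16328) = 16328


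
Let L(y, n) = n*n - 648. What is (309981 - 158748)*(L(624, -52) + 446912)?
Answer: 67898777544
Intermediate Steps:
L(y, n) = -648 + n² (L(y, n) = n² - 648 = -648 + n²)
(309981 - 158748)*(L(624, -52) + 446912) = (309981 - 158748)*((-648 + (-52)²) + 446912) = 151233*((-648 + 2704) + 446912) = 151233*(2056 + 446912) = 151233*448968 = 67898777544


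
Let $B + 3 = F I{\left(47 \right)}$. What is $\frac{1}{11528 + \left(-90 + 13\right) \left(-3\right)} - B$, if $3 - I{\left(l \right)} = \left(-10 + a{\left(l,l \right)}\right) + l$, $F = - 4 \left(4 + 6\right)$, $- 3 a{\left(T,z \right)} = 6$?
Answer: $- \frac{15016242}{11759} \approx -1277.0$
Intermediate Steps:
$a{\left(T,z \right)} = -2$ ($a{\left(T,z \right)} = \left(- \frac{1}{3}\right) 6 = -2$)
$F = -40$ ($F = \left(-4\right) 10 = -40$)
$I{\left(l \right)} = 15 - l$ ($I{\left(l \right)} = 3 - \left(\left(-10 - 2\right) + l\right) = 3 - \left(-12 + l\right) = 15 - l$)
$B = 1277$ ($B = -3 - 40 \left(15 - 47\right) = -3 - -1280 = -3 + 1280 = 1277$)
$\frac{1}{11528 + \left(-90 + 13\right) \left(-3\right)} - B = \frac{1}{11528 + \left(-90 + 13\right) \left(-3\right)} - 1277 = \frac{1}{11528 - -231} - 1277 = \frac{1}{11528 + 231} - 1277 = \frac{1}{11759} - 1277 = - \frac{15016242}{11759}$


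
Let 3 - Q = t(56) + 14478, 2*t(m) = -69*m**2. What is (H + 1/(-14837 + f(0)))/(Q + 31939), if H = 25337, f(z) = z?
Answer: 93981267/466089518 ≈ 0.20164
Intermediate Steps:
t(m) = -69*m**2/2 (t(m) = (-69*m**2)/2 = -69*m**2/2)
Q = 93717 (Q = 3 - (-69/2*56**2 + 14478) = 3 - (-69/2*3136 + 14478) = 3 - (-108192 + 14478) = 3 - 1*(-93714) = 3 + 93714 = 93717)
(H + 1/(-14837 + f(0)))/(Q + 31939) = (25337 + 1/(-14837 + 0))/(93717 + 31939) = (25337 + 1/(-14837))/125656 = (25337 - 1/14837)*(1/125656) = (375925068/14837)*(1/125656) = 93981267/466089518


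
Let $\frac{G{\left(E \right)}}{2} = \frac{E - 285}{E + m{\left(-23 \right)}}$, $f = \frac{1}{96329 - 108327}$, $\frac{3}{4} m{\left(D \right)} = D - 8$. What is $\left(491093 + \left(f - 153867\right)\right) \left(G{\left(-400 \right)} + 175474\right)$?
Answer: $\frac{470011362456907121}{7942676} \approx 5.9175 \cdot 10^{10}$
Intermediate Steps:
$m{\left(D \right)} = - \frac{32}{3} + \frac{4 D}{3}$ ($m{\left(D \right)} = \frac{4 \left(D - 8\right)}{3} = \frac{4 \left(-8 + D\right)}{3} = - \frac{32}{3} + \frac{4 D}{3}$)
$f = - \frac{1}{11998}$ ($f = \frac{1}{-11998} = - \frac{1}{11998} \approx -8.3347 \cdot 10^{-5}$)
$G{\left(E \right)} = \frac{2 \left(-285 + E\right)}{- \frac{124}{3} + E}$ ($G{\left(E \right)} = 2 \frac{E - 285}{E + \left(- \frac{32}{3} + \frac{4}{3} \left(-23\right)\right)} = 2 \frac{-285 + E}{E - \frac{124}{3}} = 2 \frac{-285 + E}{- \frac{124}{3} + E} = \frac{2 \left(-285 + E\right)}{- \frac{124}{3} + E}$)
$\left(491093 + \left(f - 153867\right)\right) \left(G{\left(-400 \right)} + 175474\right) = \left(491093 - \frac{1846096267}{11998}\right) \left(\frac{6 \left(-285 - 400\right)}{-124 + 3 \left(-400\right)} + 175474\right) = \left(491093 - \frac{1846096267}{11998}\right) \left(6 \frac{1}{-124 - 1200} \left(-685\right) + 175474\right) = \frac{4046037547 \left(6 \frac{1}{-1324} \left(-685\right) + 175474\right)}{11998} = \frac{4046037547 \left(6 \left(- \frac{1}{1324}\right) \left(-685\right) + 175474\right)}{11998} = \frac{4046037547 \left(\frac{2055}{662} + 175474\right)}{11998} = \frac{4046037547}{11998} \cdot \frac{116165843}{662} = \frac{470011362456907121}{7942676}$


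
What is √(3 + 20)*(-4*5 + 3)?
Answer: -17*√23 ≈ -81.529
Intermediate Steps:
√(3 + 20)*(-4*5 + 3) = √23*(-20 + 3) = √23*(-17) = -17*√23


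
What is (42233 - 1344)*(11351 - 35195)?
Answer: -974957316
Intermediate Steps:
(42233 - 1344)*(11351 - 35195) = 40889*(-23844) = -974957316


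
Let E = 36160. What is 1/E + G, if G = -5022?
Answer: -181595519/36160 ≈ -5022.0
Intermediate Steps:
1/E + G = 1/36160 - 5022 = -181595519/36160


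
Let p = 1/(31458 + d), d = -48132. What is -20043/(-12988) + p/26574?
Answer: 65301107255/42315560658 ≈ 1.5432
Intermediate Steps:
p = -1/16674 (p = 1/(31458 - 48132) = 1/(-16674) = -1/16674 ≈ -5.9974e-5)
-20043/(-12988) + p/26574 = -20043/(-12988) - 1/16674/26574 = -20043*(-1/12988) - 1/16674*1/26574 = 1179/764 - 1/443094876 = 65301107255/42315560658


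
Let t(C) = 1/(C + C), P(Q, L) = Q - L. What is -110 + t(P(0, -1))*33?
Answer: -187/2 ≈ -93.500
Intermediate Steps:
t(C) = 1/(2*C)
-110 + t(P(0, -1))*33 = -110 + (1/(2*(0 - 1*(-1))))*33 = -110 + (1/(2*(0 + 1)))*33 = -110 + ((½)/1)*33 = -110 + ((½)*1)*33 = -110 + (½)*33 = -110 + 33/2 = -187/2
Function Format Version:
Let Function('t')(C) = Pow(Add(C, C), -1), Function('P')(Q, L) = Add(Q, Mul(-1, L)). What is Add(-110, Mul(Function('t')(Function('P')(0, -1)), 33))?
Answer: Rational(-187, 2) ≈ -93.500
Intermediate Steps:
Function('t')(C) = Mul(Rational(1, 2), Pow(C, -1)) (Function('t')(C) = Pow(Mul(2, C), -1) = Mul(Rational(1, 2), Pow(C, -1)))
Add(-110, Mul(Function('t')(Function('P')(0, -1)), 33)) = Add(-110, Mul(Mul(Rational(1, 2), Pow(Add(0, Mul(-1, -1)), -1)), 33)) = Add(-110, Mul(Mul(Rational(1, 2), Pow(Add(0, 1), -1)), 33)) = Add(-110, Mul(Mul(Rational(1, 2), Pow(1, -1)), 33)) = Add(-110, Mul(Mul(Rational(1, 2), 1), 33)) = Add(-110, Mul(Rational(1, 2), 33)) = Add(-110, Rational(33, 2)) = Rational(-187, 2)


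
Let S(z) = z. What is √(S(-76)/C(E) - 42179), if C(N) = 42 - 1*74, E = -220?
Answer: I*√674826/4 ≈ 205.37*I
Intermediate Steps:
C(N) = -32 (C(N) = 42 - 74 = -32)
√(S(-76)/C(E) - 42179) = √(-76/(-32) - 42179) = √(-76*(-1/32) - 42179) = √(19/8 - 42179) = √(-337413/8) = I*√674826/4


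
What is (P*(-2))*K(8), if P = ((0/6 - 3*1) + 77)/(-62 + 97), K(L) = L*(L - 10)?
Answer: 2368/35 ≈ 67.657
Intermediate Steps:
K(L) = L*(-10 + L)
P = 74/35 (P = ((0*(⅙) - 3) + 77)/35 = ((0 - 3) + 77)*(1/35) = (-3 + 77)*(1/35) = 74*(1/35) = 74/35 ≈ 2.1143)
(P*(-2))*K(8) = ((74/35)*(-2))*(8*(-10 + 8)) = -1184*(-2)/35 = -148/35*(-16) = 2368/35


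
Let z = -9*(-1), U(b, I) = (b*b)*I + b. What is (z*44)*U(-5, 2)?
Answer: 17820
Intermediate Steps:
U(b, I) = b + I*b² (U(b, I) = b²*I + b = I*b² + b = b + I*b²)
z = 9
(z*44)*U(-5, 2) = (9*44)*(-5*(1 + 2*(-5))) = 396*(-5*(1 - 10)) = 396*(-5*(-9)) = 396*45 = 17820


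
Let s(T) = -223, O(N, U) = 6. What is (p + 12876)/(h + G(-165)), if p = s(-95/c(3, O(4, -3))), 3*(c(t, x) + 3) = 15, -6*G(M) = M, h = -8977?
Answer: -25306/17899 ≈ -1.4138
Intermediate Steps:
G(M) = -M/6
c(t, x) = 2 (c(t, x) = -3 + (1/3)*15 = -3 + 5 = 2)
p = -223
(p + 12876)/(h + G(-165)) = (-223 + 12876)/(-8977 - 1/6*(-165)) = 12653/(-8977 + 55/2) = 12653/(-17899/2) = 12653*(-2/17899) = -25306/17899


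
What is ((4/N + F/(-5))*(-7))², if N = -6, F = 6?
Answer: 38416/225 ≈ 170.74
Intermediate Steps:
((4/N + F/(-5))*(-7))² = ((4/(-6) + 6/(-5))*(-7))² = ((4*(-⅙) + 6*(-⅕))*(-7))² = ((-⅔ - 6/5)*(-7))² = (-28/15*(-7))² = (196/15)² = 38416/225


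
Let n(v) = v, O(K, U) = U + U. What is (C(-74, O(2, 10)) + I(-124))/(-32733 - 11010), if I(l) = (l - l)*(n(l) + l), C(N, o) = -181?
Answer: 181/43743 ≈ 0.0041378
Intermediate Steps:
O(K, U) = 2*U
I(l) = 0 (I(l) = (l - l)*(l + l) = 0*(2*l) = 0)
(C(-74, O(2, 10)) + I(-124))/(-32733 - 11010) = (-181 + 0)/(-32733 - 11010) = -181/(-43743) = -181*(-1/43743) = 181/43743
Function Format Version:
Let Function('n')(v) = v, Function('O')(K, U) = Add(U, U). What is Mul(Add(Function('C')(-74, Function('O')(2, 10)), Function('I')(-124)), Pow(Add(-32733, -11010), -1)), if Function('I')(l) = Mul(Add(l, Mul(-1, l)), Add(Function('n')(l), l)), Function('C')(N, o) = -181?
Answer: Rational(181, 43743) ≈ 0.0041378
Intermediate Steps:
Function('O')(K, U) = Mul(2, U)
Function('I')(l) = 0 (Function('I')(l) = Mul(Add(l, Mul(-1, l)), Add(l, l)) = Mul(0, Mul(2, l)) = 0)
Mul(Add(Function('C')(-74, Function('O')(2, 10)), Function('I')(-124)), Pow(Add(-32733, -11010), -1)) = Mul(Add(-181, 0), Pow(Add(-32733, -11010), -1)) = Mul(-181, Pow(-43743, -1)) = Mul(-181, Rational(-1, 43743)) = Rational(181, 43743)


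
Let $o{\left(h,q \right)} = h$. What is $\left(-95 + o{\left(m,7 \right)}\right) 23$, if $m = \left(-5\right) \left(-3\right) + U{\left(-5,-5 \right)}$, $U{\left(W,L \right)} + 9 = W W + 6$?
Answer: $-1334$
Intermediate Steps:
$U{\left(W,L \right)} = -3 + W^{2}$ ($U{\left(W,L \right)} = -9 + \left(W W + 6\right) = -9 + \left(W^{2} + 6\right) = -9 + \left(6 + W^{2}\right) = -3 + W^{2}$)
$m = 37$ ($m = \left(-5\right) \left(-3\right) - \left(3 - \left(-5\right)^{2}\right) = 15 + \left(-3 + 25\right) = 15 + 22 = 37$)
$\left(-95 + o{\left(m,7 \right)}\right) 23 = \left(-95 + 37\right) 23 = \left(-58\right) 23 = -1334$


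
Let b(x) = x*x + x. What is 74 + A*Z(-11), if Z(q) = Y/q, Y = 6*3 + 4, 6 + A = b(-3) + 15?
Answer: 44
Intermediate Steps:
b(x) = x + x² (b(x) = x² + x = x + x²)
A = 15 (A = -6 + (-3*(1 - 3) + 15) = -6 + (-3*(-2) + 15) = -6 + (6 + 15) = -6 + 21 = 15)
Y = 22 (Y = 18 + 4 = 22)
Z(q) = 22/q
74 + A*Z(-11) = 74 + 15*(22/(-11)) = 74 + 15*(22*(-1/11)) = 74 + 15*(-2) = 74 - 30 = 44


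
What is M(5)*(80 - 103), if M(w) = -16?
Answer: 368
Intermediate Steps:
M(5)*(80 - 103) = -16*(80 - 103) = -16*(-23) = 368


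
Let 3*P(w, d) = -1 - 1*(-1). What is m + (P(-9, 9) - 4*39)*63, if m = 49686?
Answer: 39858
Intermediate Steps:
P(w, d) = 0 (P(w, d) = (-1 - 1*(-1))/3 = (-1 + 1)/3 = (⅓)*0 = 0)
m + (P(-9, 9) - 4*39)*63 = 49686 + (0 - 4*39)*63 = 49686 + (0 - 156)*63 = 49686 - 156*63 = 49686 - 9828 = 39858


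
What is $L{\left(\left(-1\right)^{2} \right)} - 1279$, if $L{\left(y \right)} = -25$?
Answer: $-1304$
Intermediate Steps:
$L{\left(\left(-1\right)^{2} \right)} - 1279 = -25 - 1279 = -1304$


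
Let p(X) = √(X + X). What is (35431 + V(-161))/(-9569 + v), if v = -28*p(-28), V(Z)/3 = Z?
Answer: -47773916/13087095 + 279584*I*√14/13087095 ≈ -3.6505 + 0.079934*I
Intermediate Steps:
V(Z) = 3*Z
p(X) = √2*√X (p(X) = √(2*X) = √2*√X)
v = -56*I*√14 (v = -28*√2*√(-28) = -28*√2*2*I*√7 = -56*I*√14 ≈ -209.53*I)
(35431 + V(-161))/(-9569 + v) = (35431 + 3*(-161))/(-9569 - 56*I*√14) = (35431 - 483)/(-9569 - 56*I*√14) = 34948/(-9569 - 56*I*√14)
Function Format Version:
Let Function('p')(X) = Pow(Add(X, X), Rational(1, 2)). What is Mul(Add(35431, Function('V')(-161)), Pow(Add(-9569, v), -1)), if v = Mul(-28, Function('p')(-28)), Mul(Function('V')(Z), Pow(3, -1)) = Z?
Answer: Add(Rational(-47773916, 13087095), Mul(Rational(279584, 13087095), I, Pow(14, Rational(1, 2)))) ≈ Add(-3.6505, Mul(0.079934, I))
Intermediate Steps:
Function('V')(Z) = Mul(3, Z)
Function('p')(X) = Mul(Pow(2, Rational(1, 2)), Pow(X, Rational(1, 2))) (Function('p')(X) = Pow(Mul(2, X), Rational(1, 2)) = Mul(Pow(2, Rational(1, 2)), Pow(X, Rational(1, 2))))
v = Mul(-56, I, Pow(14, Rational(1, 2))) (v = Mul(-28, Mul(Pow(2, Rational(1, 2)), Pow(-28, Rational(1, 2)))) = Mul(-28, Mul(Pow(2, Rational(1, 2)), Mul(2, I, Pow(7, Rational(1, 2))))) = Mul(-28, Mul(2, I, Pow(14, Rational(1, 2)))) = Mul(-56, I, Pow(14, Rational(1, 2))) ≈ Mul(-209.53, I))
Mul(Add(35431, Function('V')(-161)), Pow(Add(-9569, v), -1)) = Mul(Add(35431, Mul(3, -161)), Pow(Add(-9569, Mul(-56, I, Pow(14, Rational(1, 2)))), -1)) = Mul(Add(35431, -483), Pow(Add(-9569, Mul(-56, I, Pow(14, Rational(1, 2)))), -1)) = Mul(34948, Pow(Add(-9569, Mul(-56, I, Pow(14, Rational(1, 2)))), -1))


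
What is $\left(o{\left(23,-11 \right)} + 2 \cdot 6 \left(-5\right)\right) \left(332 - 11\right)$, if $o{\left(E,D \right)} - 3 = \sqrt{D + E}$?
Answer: $-18297 + 642 \sqrt{3} \approx -17185.0$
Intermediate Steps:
$o{\left(E,D \right)} = 3 + \sqrt{D + E}$
$\left(o{\left(23,-11 \right)} + 2 \cdot 6 \left(-5\right)\right) \left(332 - 11\right) = \left(\left(3 + \sqrt{-11 + 23}\right) + 2 \cdot 6 \left(-5\right)\right) \left(332 - 11\right) = \left(\left(3 + \sqrt{12}\right) + 12 \left(-5\right)\right) 321 = \left(\left(3 + 2 \sqrt{3}\right) - 60\right) 321 = \left(-57 + 2 \sqrt{3}\right) 321 = -18297 + 642 \sqrt{3}$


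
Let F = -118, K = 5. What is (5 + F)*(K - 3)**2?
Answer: -452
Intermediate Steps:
(5 + F)*(K - 3)**2 = (5 - 118)*(5 - 3)**2 = -113*2**2 = -113*4 = -452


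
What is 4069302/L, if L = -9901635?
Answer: -1356434/3300545 ≈ -0.41097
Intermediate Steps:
4069302/L = 4069302/(-9901635) = 4069302*(-1/9901635) = -1356434/3300545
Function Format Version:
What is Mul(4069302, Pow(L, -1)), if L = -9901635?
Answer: Rational(-1356434, 3300545) ≈ -0.41097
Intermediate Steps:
Mul(4069302, Pow(L, -1)) = Mul(4069302, Pow(-9901635, -1)) = Mul(4069302, Rational(-1, 9901635)) = Rational(-1356434, 3300545)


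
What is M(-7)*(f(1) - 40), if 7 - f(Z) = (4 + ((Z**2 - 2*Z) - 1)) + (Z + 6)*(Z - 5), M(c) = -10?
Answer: 70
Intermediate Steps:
f(Z) = 4 - Z**2 + 2*Z - (-5 + Z)*(6 + Z) (f(Z) = 7 - ((4 + ((Z**2 - 2*Z) - 1)) + (Z + 6)*(Z - 5)) = 7 - ((4 + (-1 + Z**2 - 2*Z)) + (6 + Z)*(-5 + Z)) = 7 - ((3 + Z**2 - 2*Z) + (-5 + Z)*(6 + Z)) = 7 - (3 + Z**2 - 2*Z + (-5 + Z)*(6 + Z)) = 7 + (-3 - Z**2 + 2*Z - (-5 + Z)*(6 + Z)) = 4 - Z**2 + 2*Z - (-5 + Z)*(6 + Z))
M(-7)*(f(1) - 40) = -10*((34 + 1 - 2*1**2) - 40) = -10*((34 + 1 - 2*1) - 40) = -10*((34 + 1 - 2) - 40) = -10*(33 - 40) = -10*(-7) = 70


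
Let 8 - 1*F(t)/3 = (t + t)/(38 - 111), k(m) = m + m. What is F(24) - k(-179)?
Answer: 28030/73 ≈ 383.97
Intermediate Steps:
k(m) = 2*m
F(t) = 24 + 6*t/73 (F(t) = 24 - 3*(t + t)/(38 - 111) = 24 - 3*2*t/(-73) = 24 - 3*2*t*(-1)/73 = 24 - (-6)*t/73 = 24 + 6*t/73)
F(24) - k(-179) = (24 + (6/73)*24) - 2*(-179) = (24 + 144/73) - 1*(-358) = 1896/73 + 358 = 28030/73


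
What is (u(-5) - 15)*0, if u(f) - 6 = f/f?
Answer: 0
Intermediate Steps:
u(f) = 7 (u(f) = 6 + f/f = 6 + 1 = 7)
(u(-5) - 15)*0 = (7 - 15)*0 = -8*0 = 0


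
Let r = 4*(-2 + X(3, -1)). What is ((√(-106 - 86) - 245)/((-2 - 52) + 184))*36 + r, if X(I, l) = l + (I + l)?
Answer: -934/13 + 144*I*√3/65 ≈ -71.846 + 3.8372*I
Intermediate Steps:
X(I, l) = I + 2*l
r = -4 (r = 4*(-2 + (3 + 2*(-1))) = 4*(-2 + (3 - 2)) = 4*(-2 + 1) = 4*(-1) = -4)
((√(-106 - 86) - 245)/((-2 - 52) + 184))*36 + r = ((√(-106 - 86) - 245)/((-2 - 52) + 184))*36 - 4 = ((√(-192) - 245)/(-54 + 184))*36 - 4 = ((8*I*√3 - 245)/130)*36 - 4 = ((-245 + 8*I*√3)*(1/130))*36 - 4 = (-49/26 + 4*I*√3/65)*36 - 4 = (-882/13 + 144*I*√3/65) - 4 = -934/13 + 144*I*√3/65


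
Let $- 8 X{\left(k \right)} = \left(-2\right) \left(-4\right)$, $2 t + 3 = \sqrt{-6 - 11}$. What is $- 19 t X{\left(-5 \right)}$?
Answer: $- \frac{57}{2} + \frac{19 i \sqrt{17}}{2} \approx -28.5 + 39.169 i$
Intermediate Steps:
$t = - \frac{3}{2} + \frac{i \sqrt{17}}{2}$ ($t = - \frac{3}{2} + \frac{\sqrt{-6 - 11}}{2} = - \frac{3}{2} + \frac{\sqrt{-17}}{2} = - \frac{3}{2} + \frac{i \sqrt{17}}{2} \approx -1.5 + 2.0616 i$)
$X{\left(k \right)} = -1$ ($X{\left(k \right)} = - \frac{\left(-2\right) \left(-4\right)}{8} = \left(- \frac{1}{8}\right) 8 = -1$)
$- 19 t X{\left(-5 \right)} = - 19 \left(- \frac{3}{2} + \frac{i \sqrt{17}}{2}\right) \left(-1\right) = \left(\frac{57}{2} - \frac{19 i \sqrt{17}}{2}\right) \left(-1\right) = - \frac{57}{2} + \frac{19 i \sqrt{17}}{2}$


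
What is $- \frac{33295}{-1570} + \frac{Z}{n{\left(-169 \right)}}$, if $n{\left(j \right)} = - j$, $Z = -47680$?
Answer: $- \frac{13846149}{53066} \approx -260.92$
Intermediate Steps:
$- \frac{33295}{-1570} + \frac{Z}{n{\left(-169 \right)}} = - \frac{33295}{-1570} - \frac{47680}{\left(-1\right) \left(-169\right)} = \left(-33295\right) \left(- \frac{1}{1570}\right) - \frac{47680}{169} = \frac{6659}{314} - \frac{47680}{169} = - \frac{13846149}{53066}$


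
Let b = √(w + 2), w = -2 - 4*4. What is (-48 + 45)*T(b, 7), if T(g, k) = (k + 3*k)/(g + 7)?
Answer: -588/65 + 336*I/65 ≈ -9.0462 + 5.1692*I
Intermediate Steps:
w = -18 (w = -2 - 16 = -18)
b = 4*I (b = √(-18 + 2) = √(-16) = 4*I ≈ 4.0*I)
T(g, k) = 4*k/(7 + g) (T(g, k) = (4*k)/(7 + g) = 4*k/(7 + g))
(-48 + 45)*T(b, 7) = (-48 + 45)*(4*7/(7 + 4*I)) = -12*7*(7 - 4*I)/65 = -3*(196/65 - 112*I/65) = -588/65 + 336*I/65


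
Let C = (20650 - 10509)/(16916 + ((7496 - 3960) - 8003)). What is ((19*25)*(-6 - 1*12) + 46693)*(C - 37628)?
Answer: -17866975756833/12449 ≈ -1.4352e+9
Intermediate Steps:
C = 10141/12449 (C = 10141/(16916 + (3536 - 8003)) = 10141/(16916 - 4467) = 10141/12449 ≈ 0.81460)
((19*25)*(-6 - 1*12) + 46693)*(C - 37628) = ((19*25)*(-6 - 1*12) + 46693)*(10141/12449 - 37628) = (475*(-6 - 12) + 46693)*(-468420831/12449) = (475*(-18) + 46693)*(-468420831/12449) = (-8550 + 46693)*(-468420831/12449) = 38143*(-468420831/12449) = -17866975756833/12449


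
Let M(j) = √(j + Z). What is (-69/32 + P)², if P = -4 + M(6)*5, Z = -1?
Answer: 166809/1024 - 985*√5/16 ≈ 25.241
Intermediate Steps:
M(j) = √(-1 + j) (M(j) = √(j - 1) = √(-1 + j))
P = -4 + 5*√5 (P = -4 + √(-1 + 6)*5 = -4 + √5*5 = -4 + 5*√5 ≈ 7.1803)
(-69/32 + P)² = (-69/32 + (-4 + 5*√5))² = (-197/32 + 5*√5)²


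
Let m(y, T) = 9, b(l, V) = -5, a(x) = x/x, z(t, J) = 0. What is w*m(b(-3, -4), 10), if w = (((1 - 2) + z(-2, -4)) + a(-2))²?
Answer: 0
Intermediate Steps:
a(x) = 1
w = 0 (w = (((1 - 2) + 0) + 1)² = ((-1 + 0) + 1)² = (-1 + 1)² = 0² = 0)
w*m(b(-3, -4), 10) = 0*9 = 0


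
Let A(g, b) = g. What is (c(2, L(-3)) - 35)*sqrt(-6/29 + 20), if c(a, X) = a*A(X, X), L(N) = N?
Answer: -41*sqrt(16646)/29 ≈ -182.41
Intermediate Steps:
c(a, X) = X*a (c(a, X) = a*X = X*a)
(c(2, L(-3)) - 35)*sqrt(-6/29 + 20) = (-3*2 - 35)*sqrt(-6/29 + 20) = (-6 - 35)*sqrt(-6*1/29 + 20) = -41*sqrt(-6/29 + 20) = -41*sqrt(16646)/29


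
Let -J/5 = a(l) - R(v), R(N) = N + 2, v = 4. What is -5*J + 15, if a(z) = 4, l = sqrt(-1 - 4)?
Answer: -35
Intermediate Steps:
l = I*sqrt(5) (l = sqrt(-5) = I*sqrt(5) ≈ 2.2361*I)
R(N) = 2 + N
J = 10 (J = -5*(4 - (2 + 4)) = -5*(4 - 1*6) = -5*(4 - 6) = -5*(-2) = 10)
-5*J + 15 = -5*10 + 15 = -50 + 15 = -35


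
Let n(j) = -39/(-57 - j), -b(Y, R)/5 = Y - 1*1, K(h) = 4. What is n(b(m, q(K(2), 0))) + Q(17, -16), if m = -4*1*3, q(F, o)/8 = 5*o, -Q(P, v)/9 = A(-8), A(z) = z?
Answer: 8823/122 ≈ 72.320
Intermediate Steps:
Q(P, v) = 72 (Q(P, v) = -9*(-8) = 72)
q(F, o) = 40*o (q(F, o) = 8*(5*o) = 40*o)
m = -12 (m = -4*3 = -12)
b(Y, R) = 5 - 5*Y (b(Y, R) = -5*(Y - 1*1) = -5*(Y - 1) = -5*(-1 + Y) = 5 - 5*Y)
n(b(m, q(K(2), 0))) + Q(17, -16) = 39/(57 + (5 - 5*(-12))) + 72 = 39/(57 + (5 + 60)) + 72 = 39/(57 + 65) + 72 = 39/122 + 72 = 8823/122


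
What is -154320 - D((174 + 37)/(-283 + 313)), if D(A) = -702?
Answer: -153618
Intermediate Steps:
-154320 - D((174 + 37)/(-283 + 313)) = -154320 - 1*(-702) = -154320 + 702 = -153618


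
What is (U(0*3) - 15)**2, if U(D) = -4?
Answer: 361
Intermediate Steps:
(U(0*3) - 15)**2 = (-4 - 15)**2 = (-19)**2 = 361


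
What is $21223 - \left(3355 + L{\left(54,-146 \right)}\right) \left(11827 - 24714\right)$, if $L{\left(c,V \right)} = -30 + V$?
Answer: $40988996$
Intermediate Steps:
$21223 - \left(3355 + L{\left(54,-146 \right)}\right) \left(11827 - 24714\right) = 21223 - \left(3355 - 176\right) \left(11827 - 24714\right) = 21223 - \left(3355 - 176\right) \left(-12887\right) = 21223 - 3179 \left(-12887\right) = 21223 - -40967773 = 21223 + 40967773 = 40988996$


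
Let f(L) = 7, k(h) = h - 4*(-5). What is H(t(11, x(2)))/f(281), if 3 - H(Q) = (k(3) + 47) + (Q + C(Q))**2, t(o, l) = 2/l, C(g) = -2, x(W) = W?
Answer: -68/7 ≈ -9.7143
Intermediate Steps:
k(h) = 20 + h (k(h) = h + 20 = 20 + h)
H(Q) = -67 - (-2 + Q)**2 (H(Q) = 3 - (((20 + 3) + 47) + (Q - 2)**2) = 3 - ((23 + 47) + (-2 + Q)**2) = 3 - (70 + (-2 + Q)**2) = 3 + (-70 - (-2 + Q)**2) = -67 - (-2 + Q)**2)
H(t(11, x(2)))/f(281) = (-67 - (-2 + 2/2)**2)/7 = (-67 - (-2 + 2*(1/2))**2)*(1/7) = (-67 - (-2 + 1)**2)*(1/7) = (-67 - 1*(-1)**2)*(1/7) = (-67 - 1*1)*(1/7) = (-67 - 1)*(1/7) = -68*1/7 = -68/7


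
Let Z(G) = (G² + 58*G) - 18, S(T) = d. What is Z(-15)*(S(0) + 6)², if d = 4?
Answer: -66300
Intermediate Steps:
S(T) = 4
Z(G) = -18 + G² + 58*G
Z(-15)*(S(0) + 6)² = (-18 + (-15)² + 58*(-15))*(4 + 6)² = (-18 + 225 - 870)*10² = -663*100 = -66300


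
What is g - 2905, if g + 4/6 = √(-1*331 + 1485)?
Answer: -8717/3 + √1154 ≈ -2871.7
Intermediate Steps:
g = -⅔ + √1154 (g = -⅔ + √(-1*331 + 1485) = -⅔ + √(-331 + 1485) = -⅔ + √1154 ≈ 33.304)
g - 2905 = (-⅔ + √1154) - 2905 = -8717/3 + √1154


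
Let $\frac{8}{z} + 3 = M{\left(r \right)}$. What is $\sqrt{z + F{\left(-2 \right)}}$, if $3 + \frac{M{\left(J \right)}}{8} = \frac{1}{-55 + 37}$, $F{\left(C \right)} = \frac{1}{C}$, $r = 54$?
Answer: $\frac{i \sqrt{193154}}{494} \approx 0.88966 i$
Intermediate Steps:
$M{\left(J \right)} = - \frac{220}{9}$ ($M{\left(J \right)} = -24 + \frac{8}{-55 + 37} = -24 + \frac{8}{-18} = -24 + 8 \left(- \frac{1}{18}\right) = -24 - \frac{4}{9} = - \frac{220}{9}$)
$z = - \frac{72}{247}$ ($z = \frac{8}{-3 - \frac{220}{9}} = \frac{8}{- \frac{247}{9}} = 8 \left(- \frac{9}{247}\right) = - \frac{72}{247} \approx -0.2915$)
$\sqrt{z + F{\left(-2 \right)}} = \sqrt{- \frac{72}{247} + \frac{1}{-2}} = \sqrt{- \frac{72}{247} - \frac{1}{2}} = \sqrt{- \frac{391}{494}} = \frac{i \sqrt{193154}}{494}$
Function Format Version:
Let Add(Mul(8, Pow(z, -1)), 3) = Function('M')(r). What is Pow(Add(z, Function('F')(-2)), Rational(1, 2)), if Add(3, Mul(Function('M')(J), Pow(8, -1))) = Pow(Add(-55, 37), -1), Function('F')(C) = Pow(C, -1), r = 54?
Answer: Mul(Rational(1, 494), I, Pow(193154, Rational(1, 2))) ≈ Mul(0.88966, I)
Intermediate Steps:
Function('M')(J) = Rational(-220, 9) (Function('M')(J) = Add(-24, Mul(8, Pow(Add(-55, 37), -1))) = Add(-24, Mul(8, Pow(-18, -1))) = Add(-24, Mul(8, Rational(-1, 18))) = Add(-24, Rational(-4, 9)) = Rational(-220, 9))
z = Rational(-72, 247) (z = Mul(8, Pow(Add(-3, Rational(-220, 9)), -1)) = Mul(8, Pow(Rational(-247, 9), -1)) = Mul(8, Rational(-9, 247)) = Rational(-72, 247) ≈ -0.29150)
Pow(Add(z, Function('F')(-2)), Rational(1, 2)) = Pow(Add(Rational(-72, 247), Pow(-2, -1)), Rational(1, 2)) = Pow(Add(Rational(-72, 247), Rational(-1, 2)), Rational(1, 2)) = Pow(Rational(-391, 494), Rational(1, 2)) = Mul(Rational(1, 494), I, Pow(193154, Rational(1, 2)))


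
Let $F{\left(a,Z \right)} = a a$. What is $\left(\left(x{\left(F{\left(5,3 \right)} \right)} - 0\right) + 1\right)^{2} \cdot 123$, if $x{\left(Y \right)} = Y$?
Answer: $83148$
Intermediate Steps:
$F{\left(a,Z \right)} = a^{2}$
$\left(\left(x{\left(F{\left(5,3 \right)} \right)} - 0\right) + 1\right)^{2} \cdot 123 = \left(\left(5^{2} - 0\right) + 1\right)^{2} \cdot 123 = \left(\left(25 + 0\right) + 1\right)^{2} \cdot 123 = \left(25 + 1\right)^{2} \cdot 123 = 26^{2} \cdot 123 = 676 \cdot 123 = 83148$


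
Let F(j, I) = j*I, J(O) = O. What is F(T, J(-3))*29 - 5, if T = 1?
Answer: -92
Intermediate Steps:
F(j, I) = I*j
F(T, J(-3))*29 - 5 = -3*1*29 - 5 = -3*29 - 5 = -87 - 5 = -92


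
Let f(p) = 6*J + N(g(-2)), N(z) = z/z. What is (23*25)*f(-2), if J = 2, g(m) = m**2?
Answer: 7475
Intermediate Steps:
N(z) = 1
f(p) = 13 (f(p) = 6*2 + 1 = 12 + 1 = 13)
(23*25)*f(-2) = (23*25)*13 = 575*13 = 7475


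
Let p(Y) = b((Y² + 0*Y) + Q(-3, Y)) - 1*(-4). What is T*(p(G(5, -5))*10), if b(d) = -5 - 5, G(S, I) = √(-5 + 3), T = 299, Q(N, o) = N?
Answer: -17940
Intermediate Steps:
G(S, I) = I*√2 (G(S, I) = √(-2) = I*√2)
b(d) = -10
p(Y) = -6 (p(Y) = -10 - 1*(-4) = -10 + 4 = -6)
T*(p(G(5, -5))*10) = 299*(-6*10) = 299*(-60) = -17940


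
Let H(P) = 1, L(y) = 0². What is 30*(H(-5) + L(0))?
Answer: 30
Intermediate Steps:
L(y) = 0
30*(H(-5) + L(0)) = 30*(1 + 0) = 30*1 = 30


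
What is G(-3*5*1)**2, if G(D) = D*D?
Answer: 50625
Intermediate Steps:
G(D) = D**2
G(-3*5*1)**2 = ((-3*5*1)**2)**2 = ((-15*1)**2)**2 = ((-15)**2)**2 = 225**2 = 50625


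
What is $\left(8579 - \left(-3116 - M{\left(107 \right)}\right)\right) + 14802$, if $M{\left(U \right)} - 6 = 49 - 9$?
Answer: $26543$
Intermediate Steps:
$M{\left(U \right)} = 46$ ($M{\left(U \right)} = 6 + \left(49 - 9\right) = 6 + 40 = 46$)
$\left(8579 - \left(-3116 - M{\left(107 \right)}\right)\right) + 14802 = \left(8579 + \left(\left(46 + 4171\right) - 1055\right)\right) + 14802 = \left(8579 + \left(4217 - 1055\right)\right) + 14802 = \left(8579 + 3162\right) + 14802 = 11741 + 14802 = 26543$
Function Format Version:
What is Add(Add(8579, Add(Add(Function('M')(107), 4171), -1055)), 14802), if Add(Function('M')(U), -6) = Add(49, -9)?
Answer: 26543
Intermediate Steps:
Function('M')(U) = 46 (Function('M')(U) = Add(6, Add(49, -9)) = Add(6, 40) = 46)
Add(Add(8579, Add(Add(Function('M')(107), 4171), -1055)), 14802) = Add(Add(8579, Add(Add(46, 4171), -1055)), 14802) = Add(Add(8579, Add(4217, -1055)), 14802) = Add(Add(8579, 3162), 14802) = Add(11741, 14802) = 26543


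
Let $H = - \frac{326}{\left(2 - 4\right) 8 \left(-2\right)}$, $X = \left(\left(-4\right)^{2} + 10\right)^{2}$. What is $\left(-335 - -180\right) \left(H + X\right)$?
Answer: $- \frac{1651215}{16} \approx -1.032 \cdot 10^{5}$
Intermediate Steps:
$X = 676$ ($X = \left(16 + 10\right)^{2} = 26^{2} = 676$)
$H = - \frac{163}{16}$ ($H = - \frac{326}{\left(-2\right) 8 \left(-2\right)} = - \frac{326}{\left(-16\right) \left(-2\right)} = - \frac{326}{32} = \left(-326\right) \frac{1}{32} = - \frac{163}{16} \approx -10.188$)
$\left(-335 - -180\right) \left(H + X\right) = \left(-335 - -180\right) \left(- \frac{163}{16} + 676\right) = \left(-335 + 180\right) \frac{10653}{16} = \left(-155\right) \frac{10653}{16} = - \frac{1651215}{16}$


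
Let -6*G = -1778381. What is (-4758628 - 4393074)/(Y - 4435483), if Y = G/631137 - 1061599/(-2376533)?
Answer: 82360810312029610452/39917154048068673407 ≈ 2.0633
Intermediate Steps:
G = 1778381/6 (G = -⅙*(-1778381) = 1778381/6 ≈ 2.9640e+5)
Y = 8246467581451/8999507448126 (Y = (1778381/6)/631137 - 1061599/(-2376533) = (1778381/6)*(1/631137) - 1061599*(-1/2376533) = 1778381/3786822 + 1061599/2376533 = 8246467581451/8999507448126 ≈ 0.91632)
(-4758628 - 4393074)/(Y - 4435483) = (-4758628 - 4393074)/(8246467581451/8999507448126 - 4435483) = -9151702/(-39917154048068673407/8999507448126) = -9151702*(-8999507448126/39917154048068673407) = 82360810312029610452/39917154048068673407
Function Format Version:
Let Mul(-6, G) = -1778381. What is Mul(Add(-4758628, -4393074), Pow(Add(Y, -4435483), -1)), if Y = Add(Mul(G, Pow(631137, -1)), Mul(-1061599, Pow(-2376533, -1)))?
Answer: Rational(82360810312029610452, 39917154048068673407) ≈ 2.0633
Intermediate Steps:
G = Rational(1778381, 6) (G = Mul(Rational(-1, 6), -1778381) = Rational(1778381, 6) ≈ 2.9640e+5)
Y = Rational(8246467581451, 8999507448126) (Y = Add(Mul(Rational(1778381, 6), Pow(631137, -1)), Mul(-1061599, Pow(-2376533, -1))) = Add(Mul(Rational(1778381, 6), Rational(1, 631137)), Mul(-1061599, Rational(-1, 2376533))) = Add(Rational(1778381, 3786822), Rational(1061599, 2376533)) = Rational(8246467581451, 8999507448126) ≈ 0.91632)
Mul(Add(-4758628, -4393074), Pow(Add(Y, -4435483), -1)) = Mul(Add(-4758628, -4393074), Pow(Add(Rational(8246467581451, 8999507448126), -4435483), -1)) = Mul(-9151702, Pow(Rational(-39917154048068673407, 8999507448126), -1)) = Mul(-9151702, Rational(-8999507448126, 39917154048068673407)) = Rational(82360810312029610452, 39917154048068673407)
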